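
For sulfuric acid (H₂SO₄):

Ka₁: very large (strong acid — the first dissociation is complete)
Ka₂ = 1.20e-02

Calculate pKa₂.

pKa₂ = -log(Ka₂) = -log(1.20e-02) = 1.92.

pK_{a2} = 1.92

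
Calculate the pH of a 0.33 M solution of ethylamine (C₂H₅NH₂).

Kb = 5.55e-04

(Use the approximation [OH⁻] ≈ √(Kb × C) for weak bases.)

[OH⁻] = √(Kb × C) = √(5.55e-04 × 0.33) = 1.3533e-02. pOH = 1.87, pH = 14 - pOH

pH = 12.13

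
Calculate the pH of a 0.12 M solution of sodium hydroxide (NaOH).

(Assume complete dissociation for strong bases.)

[OH⁻] = 0.12 M for strong base. pOH = -log[OH⁻] = 0.92, pH = 14 - pOH

pH = 13.08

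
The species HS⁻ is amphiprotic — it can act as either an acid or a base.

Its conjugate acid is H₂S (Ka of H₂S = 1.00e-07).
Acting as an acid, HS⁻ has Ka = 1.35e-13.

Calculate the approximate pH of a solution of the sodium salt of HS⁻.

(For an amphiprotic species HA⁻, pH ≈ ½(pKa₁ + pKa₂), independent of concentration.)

pKa₁ = -log(1.00e-07) = 7.00; pKa₂ = -log(1.35e-13) = 12.87. For an amphiprotic species, pH ≈ ½(pKa₁ + pKa₂) = ½(7.00 + 12.87) = 9.93.

pH = 9.93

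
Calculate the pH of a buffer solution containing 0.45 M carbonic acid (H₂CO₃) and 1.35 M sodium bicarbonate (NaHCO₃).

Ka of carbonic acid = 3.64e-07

pKa = -log(3.64e-07) = 6.44. pH = pKa + log([A⁻]/[HA]) = 6.44 + log(1.35/0.45)

pH = 6.92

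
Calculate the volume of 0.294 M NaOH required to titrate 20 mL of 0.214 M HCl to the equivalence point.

At equivalence: moles acid = moles base. moles HCl = 0.214 × 20/1000 = 0.00428 mol. V_base = moles / 0.294 × 1000 = 14.6 mL.

V_{base} = 14.6 mL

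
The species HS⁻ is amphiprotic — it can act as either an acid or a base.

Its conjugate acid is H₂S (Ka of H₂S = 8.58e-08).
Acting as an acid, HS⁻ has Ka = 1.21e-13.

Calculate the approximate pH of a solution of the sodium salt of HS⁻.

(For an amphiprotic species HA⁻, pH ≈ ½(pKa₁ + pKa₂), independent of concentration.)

pKa₁ = -log(8.58e-08) = 7.07; pKa₂ = -log(1.21e-13) = 12.92. For an amphiprotic species, pH ≈ ½(pKa₁ + pKa₂) = ½(7.07 + 12.92) = 9.99.

pH = 9.99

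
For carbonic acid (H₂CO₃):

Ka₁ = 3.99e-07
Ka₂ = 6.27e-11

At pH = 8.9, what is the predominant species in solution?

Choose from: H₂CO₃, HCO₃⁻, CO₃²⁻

pKa₁ = 6.40, pKa₂ = 10.20. For a polyprotic acid the predominant species crosses at each pKa: below pKa_n the protonated form dominates, above it the deprotonated form does. At pH = 8.9, the predominant species is HCO₃⁻.

HCO₃⁻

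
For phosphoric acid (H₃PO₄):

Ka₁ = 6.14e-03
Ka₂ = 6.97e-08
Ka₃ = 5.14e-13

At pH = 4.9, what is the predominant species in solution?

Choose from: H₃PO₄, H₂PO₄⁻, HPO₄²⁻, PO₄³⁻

pKa₁ = 2.21, pKa₂ = 7.16, pKa₃ = 12.29. For a polyprotic acid the predominant species crosses at each pKa: below pKa_n the protonated form dominates, above it the deprotonated form does. At pH = 4.9, the predominant species is H₂PO₄⁻.

H₂PO₄⁻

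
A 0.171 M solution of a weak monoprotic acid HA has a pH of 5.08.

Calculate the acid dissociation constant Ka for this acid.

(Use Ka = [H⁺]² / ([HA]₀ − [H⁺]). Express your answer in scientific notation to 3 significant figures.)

[H⁺] = 10^(−pH) = 10^(−5.08) = 8.318e-06 M. For HA ⇌ H⁺ + A⁻, Ka = [H⁺][A⁻]/[HA] = [H⁺]² / ([HA]₀ − [H⁺]) = (8.318e-06)² / (0.171 − 8.318e-06) = 4.05e-10.

K_a = 4.05e-10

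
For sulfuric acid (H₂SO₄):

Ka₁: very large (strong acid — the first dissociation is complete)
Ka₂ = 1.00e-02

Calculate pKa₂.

pKa₂ = -log(Ka₂) = -log(1.00e-02) = 2.00.

pK_{a2} = 2.00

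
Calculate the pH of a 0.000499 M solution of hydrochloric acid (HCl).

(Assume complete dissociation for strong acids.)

[H⁺] = 0.000499 M for strong acid. pH = -log[H⁺] = -log(0.000499)

pH = 3.30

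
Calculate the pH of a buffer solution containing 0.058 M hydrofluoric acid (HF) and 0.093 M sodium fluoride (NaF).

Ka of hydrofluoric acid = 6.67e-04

pKa = -log(6.67e-04) = 3.18. pH = pKa + log([A⁻]/[HA]) = 3.18 + log(0.093/0.058)

pH = 3.38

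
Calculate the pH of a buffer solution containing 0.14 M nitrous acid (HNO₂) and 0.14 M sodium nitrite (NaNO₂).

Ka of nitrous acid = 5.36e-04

pKa = -log(5.36e-04) = 3.27. pH = pKa + log([A⁻]/[HA]) = 3.27 + log(0.14/0.14)

pH = 3.27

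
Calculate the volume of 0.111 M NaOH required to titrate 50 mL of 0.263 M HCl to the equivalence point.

At equivalence: moles acid = moles base. moles HCl = 0.263 × 50/1000 = 0.01315 mol. V_base = moles / 0.111 × 1000 = 118.5 mL.

V_{base} = 118.5 mL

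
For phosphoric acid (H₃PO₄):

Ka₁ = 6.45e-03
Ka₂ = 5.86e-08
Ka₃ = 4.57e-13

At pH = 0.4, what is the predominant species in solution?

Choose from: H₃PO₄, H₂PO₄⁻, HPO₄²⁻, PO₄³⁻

pKa₁ = 2.19, pKa₂ = 7.23, pKa₃ = 12.34. For a polyprotic acid the predominant species crosses at each pKa: below pKa_n the protonated form dominates, above it the deprotonated form does. At pH = 0.4, the predominant species is H₃PO₄.

H₃PO₄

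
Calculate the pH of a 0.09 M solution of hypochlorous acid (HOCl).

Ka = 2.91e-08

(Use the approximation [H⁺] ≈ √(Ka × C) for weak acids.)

[H⁺] = √(Ka × C) = √(2.91e-08 × 0.09) = 5.1176e-05. pH = -log(5.1176e-05)

pH = 4.29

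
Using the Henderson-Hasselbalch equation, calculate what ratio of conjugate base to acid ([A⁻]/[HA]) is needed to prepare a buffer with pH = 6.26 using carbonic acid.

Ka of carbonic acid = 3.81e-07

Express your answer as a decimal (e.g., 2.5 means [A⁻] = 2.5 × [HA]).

pKa = -log(3.81e-07) = 6.4191. pH = pKa + log([A⁻]/[HA]), so log([A⁻]/[HA]) = pH − pKa = 6.26 − 6.4191 = -0.1591. [A⁻]/[HA] = 10^(-0.1591) = 0.693

[A⁻]/[HA] = 0.693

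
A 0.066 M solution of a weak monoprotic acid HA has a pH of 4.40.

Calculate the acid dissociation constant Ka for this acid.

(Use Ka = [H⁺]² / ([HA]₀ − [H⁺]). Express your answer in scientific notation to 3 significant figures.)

[H⁺] = 10^(−pH) = 10^(−4.40) = 3.981e-05 M. For HA ⇌ H⁺ + A⁻, Ka = [H⁺][A⁻]/[HA] = [H⁺]² / ([HA]₀ − [H⁺]) = (3.981e-05)² / (0.066 − 3.981e-05) = 2.40e-08.

K_a = 2.40e-08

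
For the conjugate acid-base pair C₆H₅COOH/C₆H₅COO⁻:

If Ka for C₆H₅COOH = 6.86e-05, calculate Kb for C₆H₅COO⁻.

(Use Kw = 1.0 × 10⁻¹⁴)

For a conjugate pair Ka × Kb = Kw, so Kb = Kw/Ka = 1.0 × 10⁻¹⁴ / 6.86e-05 = 1.46e-10.

K_b = 1.46e-10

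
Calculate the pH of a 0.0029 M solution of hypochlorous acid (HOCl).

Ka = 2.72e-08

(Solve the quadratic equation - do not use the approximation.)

x² + Ka×x - Ka×C = 0. Using quadratic formula: [H⁺] = 8.8679e-06

pH = 5.05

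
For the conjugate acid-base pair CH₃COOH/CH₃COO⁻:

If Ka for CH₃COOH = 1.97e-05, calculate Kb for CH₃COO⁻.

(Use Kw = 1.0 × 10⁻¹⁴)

For a conjugate pair Ka × Kb = Kw, so Kb = Kw/Ka = 1.0 × 10⁻¹⁴ / 1.97e-05 = 5.08e-10.

K_b = 5.08e-10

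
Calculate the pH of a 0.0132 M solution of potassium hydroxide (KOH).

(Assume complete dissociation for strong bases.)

[OH⁻] = 0.0132 M for strong base. pOH = -log[OH⁻] = 1.88, pH = 14 - pOH

pH = 12.12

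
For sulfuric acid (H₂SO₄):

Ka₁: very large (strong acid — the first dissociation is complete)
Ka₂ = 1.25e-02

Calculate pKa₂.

pKa₂ = -log(Ka₂) = -log(1.25e-02) = 1.90.

pK_{a2} = 1.90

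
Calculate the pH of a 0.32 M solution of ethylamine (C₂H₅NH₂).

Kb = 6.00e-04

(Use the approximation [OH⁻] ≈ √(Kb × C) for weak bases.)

[OH⁻] = √(Kb × C) = √(6.00e-04 × 0.32) = 1.3856e-02. pOH = 1.86, pH = 14 - pOH

pH = 12.14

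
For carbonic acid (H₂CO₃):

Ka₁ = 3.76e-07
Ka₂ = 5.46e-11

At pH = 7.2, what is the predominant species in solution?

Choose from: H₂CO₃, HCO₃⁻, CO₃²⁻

pKa₁ = 6.42, pKa₂ = 10.26. For a polyprotic acid the predominant species crosses at each pKa: below pKa_n the protonated form dominates, above it the deprotonated form does. At pH = 7.2, the predominant species is HCO₃⁻.

HCO₃⁻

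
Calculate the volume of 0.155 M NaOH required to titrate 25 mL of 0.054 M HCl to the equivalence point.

At equivalence: moles acid = moles base. moles HCl = 0.054 × 25/1000 = 0.00135 mol. V_base = moles / 0.155 × 1000 = 8.7 mL.

V_{base} = 8.7 mL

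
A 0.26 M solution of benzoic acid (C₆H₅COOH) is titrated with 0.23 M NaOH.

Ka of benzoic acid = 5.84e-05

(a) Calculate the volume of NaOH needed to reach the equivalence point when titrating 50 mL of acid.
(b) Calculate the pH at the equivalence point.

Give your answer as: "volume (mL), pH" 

moles acid = 0.26 × 50/1000 = 0.013 mol; V_base = moles/0.23 × 1000 = 56.5 mL. At equivalence only the conjugate base is present: [A⁻] = 0.013/0.107 = 1.2204e-01 M. Kb = Kw/Ka = 1.71e-10; [OH⁻] = √(Kb × [A⁻]) = 4.5714e-06; pOH = 5.34; pH = 14 - pOH = 8.66.

V = 56.5 mL, pH = 8.66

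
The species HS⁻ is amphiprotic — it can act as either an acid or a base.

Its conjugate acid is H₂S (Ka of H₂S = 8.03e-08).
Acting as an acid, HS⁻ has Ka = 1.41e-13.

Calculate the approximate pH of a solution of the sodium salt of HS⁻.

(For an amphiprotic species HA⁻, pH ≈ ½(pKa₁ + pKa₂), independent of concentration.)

pKa₁ = -log(8.03e-08) = 7.10; pKa₂ = -log(1.41e-13) = 12.85. For an amphiprotic species, pH ≈ ½(pKa₁ + pKa₂) = ½(7.10 + 12.85) = 9.97.

pH = 9.97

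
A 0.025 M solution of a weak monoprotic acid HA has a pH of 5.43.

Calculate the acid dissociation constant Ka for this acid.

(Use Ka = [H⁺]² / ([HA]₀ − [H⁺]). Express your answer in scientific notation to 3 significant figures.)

[H⁺] = 10^(−pH) = 10^(−5.43) = 3.715e-06 M. For HA ⇌ H⁺ + A⁻, Ka = [H⁺][A⁻]/[HA] = [H⁺]² / ([HA]₀ − [H⁺]) = (3.715e-06)² / (0.025 − 3.715e-06) = 5.52e-10.

K_a = 5.52e-10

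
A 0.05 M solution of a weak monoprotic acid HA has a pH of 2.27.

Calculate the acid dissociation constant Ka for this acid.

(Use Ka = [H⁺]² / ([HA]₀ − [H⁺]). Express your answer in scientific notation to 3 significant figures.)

[H⁺] = 10^(−pH) = 10^(−2.27) = 5.370e-03 M. For HA ⇌ H⁺ + A⁻, Ka = [H⁺][A⁻]/[HA] = [H⁺]² / ([HA]₀ − [H⁺]) = (5.370e-03)² / (0.05 − 5.370e-03) = 6.46e-04.

K_a = 6.46e-04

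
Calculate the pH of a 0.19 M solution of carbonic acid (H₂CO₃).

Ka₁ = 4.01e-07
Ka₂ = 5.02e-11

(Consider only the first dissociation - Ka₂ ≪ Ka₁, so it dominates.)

First dissociation dominates. From Ka₁ = [H⁺][HA⁻]/[H₂A], x² + Ka₁·x − Ka₁·C = 0 with C = 0.19 M and Ka₁ = 4.01e-07. Solving: [H⁺] = (−Ka₁ + √(Ka₁² + 4·Ka₁·C)) / 2 = 2.7582e-04 M. pH = -log(2.7582e-04) = 3.56.

pH = 3.56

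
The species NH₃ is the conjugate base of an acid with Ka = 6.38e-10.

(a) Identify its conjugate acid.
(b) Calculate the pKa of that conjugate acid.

(a) The conjugate acid is formed by adding one H⁺ to NH₃, giving NH₄⁺. (b) pKa = -log(Ka) = -log(6.38e-10) = 9.20.

Conjugate acid: NH₄⁺; pK_a = 9.20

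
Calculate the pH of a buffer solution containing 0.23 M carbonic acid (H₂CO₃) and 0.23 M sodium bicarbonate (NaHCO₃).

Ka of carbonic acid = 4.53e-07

pKa = -log(4.53e-07) = 6.34. pH = pKa + log([A⁻]/[HA]) = 6.34 + log(0.23/0.23)

pH = 6.34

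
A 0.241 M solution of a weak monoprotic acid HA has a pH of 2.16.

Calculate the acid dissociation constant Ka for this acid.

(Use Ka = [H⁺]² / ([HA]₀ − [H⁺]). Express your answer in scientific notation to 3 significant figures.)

[H⁺] = 10^(−pH) = 10^(−2.16) = 6.918e-03 M. For HA ⇌ H⁺ + A⁻, Ka = [H⁺][A⁻]/[HA] = [H⁺]² / ([HA]₀ − [H⁺]) = (6.918e-03)² / (0.241 − 6.918e-03) = 2.04e-04.

K_a = 2.04e-04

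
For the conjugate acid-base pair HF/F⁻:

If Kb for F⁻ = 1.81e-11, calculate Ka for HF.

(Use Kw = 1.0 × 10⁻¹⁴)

For a conjugate pair Ka × Kb = Kw, so Ka = Kw/Kb = 1.0 × 10⁻¹⁴ / 1.81e-11 = 5.52e-04.

K_a = 5.52e-04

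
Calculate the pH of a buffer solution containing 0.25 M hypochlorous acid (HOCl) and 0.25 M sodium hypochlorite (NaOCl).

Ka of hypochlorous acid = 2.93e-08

pKa = -log(2.93e-08) = 7.53. pH = pKa + log([A⁻]/[HA]) = 7.53 + log(0.25/0.25)

pH = 7.53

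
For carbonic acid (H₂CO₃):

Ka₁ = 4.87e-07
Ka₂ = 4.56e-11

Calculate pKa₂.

pKa₂ = -log(Ka₂) = -log(4.56e-11) = 10.34.

pK_{a2} = 10.34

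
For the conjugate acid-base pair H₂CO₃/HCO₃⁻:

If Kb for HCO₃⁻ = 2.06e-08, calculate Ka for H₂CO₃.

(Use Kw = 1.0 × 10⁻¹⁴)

For a conjugate pair Ka × Kb = Kw, so Ka = Kw/Kb = 1.0 × 10⁻¹⁴ / 2.06e-08 = 4.85e-07.

K_a = 4.85e-07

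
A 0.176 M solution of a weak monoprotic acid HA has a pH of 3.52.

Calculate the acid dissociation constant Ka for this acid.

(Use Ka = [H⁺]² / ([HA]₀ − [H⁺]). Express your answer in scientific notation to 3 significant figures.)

[H⁺] = 10^(−pH) = 10^(−3.52) = 3.020e-04 M. For HA ⇌ H⁺ + A⁻, Ka = [H⁺][A⁻]/[HA] = [H⁺]² / ([HA]₀ − [H⁺]) = (3.020e-04)² / (0.176 − 3.020e-04) = 5.19e-07.

K_a = 5.19e-07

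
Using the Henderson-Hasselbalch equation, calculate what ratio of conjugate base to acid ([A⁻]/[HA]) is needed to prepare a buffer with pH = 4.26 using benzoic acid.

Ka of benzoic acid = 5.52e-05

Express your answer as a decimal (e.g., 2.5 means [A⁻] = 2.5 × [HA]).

pKa = -log(5.52e-05) = 4.2581. pH = pKa + log([A⁻]/[HA]), so log([A⁻]/[HA]) = pH − pKa = 4.26 − 4.2581 = 0.0019. [A⁻]/[HA] = 10^(0.0019) = 1.00

[A⁻]/[HA] = 1.00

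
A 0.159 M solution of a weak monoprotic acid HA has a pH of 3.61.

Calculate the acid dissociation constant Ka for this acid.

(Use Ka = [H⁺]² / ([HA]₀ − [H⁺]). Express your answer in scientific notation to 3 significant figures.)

[H⁺] = 10^(−pH) = 10^(−3.61) = 2.455e-04 M. For HA ⇌ H⁺ + A⁻, Ka = [H⁺][A⁻]/[HA] = [H⁺]² / ([HA]₀ − [H⁺]) = (2.455e-04)² / (0.159 − 2.455e-04) = 3.80e-07.

K_a = 3.80e-07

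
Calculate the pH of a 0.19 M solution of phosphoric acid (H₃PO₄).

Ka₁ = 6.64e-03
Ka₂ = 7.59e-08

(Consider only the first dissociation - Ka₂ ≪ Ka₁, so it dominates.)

First dissociation dominates. From Ka₁ = [H⁺][HA⁻]/[H₂A], x² + Ka₁·x − Ka₁·C = 0 with C = 0.19 M and Ka₁ = 6.64e-03. Solving: [H⁺] = (−Ka₁ + √(Ka₁² + 4·Ka₁·C)) / 2 = 3.2354e-02 M. pH = -log(3.2354e-02) = 1.49.

pH = 1.49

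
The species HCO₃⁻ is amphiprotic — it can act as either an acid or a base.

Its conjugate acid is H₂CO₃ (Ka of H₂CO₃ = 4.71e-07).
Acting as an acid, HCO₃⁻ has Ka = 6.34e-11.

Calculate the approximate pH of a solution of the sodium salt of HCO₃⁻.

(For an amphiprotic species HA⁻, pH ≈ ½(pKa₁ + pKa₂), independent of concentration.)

pKa₁ = -log(4.71e-07) = 6.33; pKa₂ = -log(6.34e-11) = 10.20. For an amphiprotic species, pH ≈ ½(pKa₁ + pKa₂) = ½(6.33 + 10.20) = 8.26.

pH = 8.26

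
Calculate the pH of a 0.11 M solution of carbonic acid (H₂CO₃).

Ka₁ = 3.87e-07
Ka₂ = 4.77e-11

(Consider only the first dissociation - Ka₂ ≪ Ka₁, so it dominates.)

First dissociation dominates. From Ka₁ = [H⁺][HA⁻]/[H₂A], x² + Ka₁·x − Ka₁·C = 0 with C = 0.11 M and Ka₁ = 3.87e-07. Solving: [H⁺] = (−Ka₁ + √(Ka₁² + 4·Ka₁·C)) / 2 = 2.0613e-04 M. pH = -log(2.0613e-04) = 3.69.

pH = 3.69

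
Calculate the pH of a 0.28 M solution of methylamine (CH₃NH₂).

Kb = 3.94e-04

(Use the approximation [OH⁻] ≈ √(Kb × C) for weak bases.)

[OH⁻] = √(Kb × C) = √(3.94e-04 × 0.28) = 1.0503e-02. pOH = 1.98, pH = 14 - pOH

pH = 12.02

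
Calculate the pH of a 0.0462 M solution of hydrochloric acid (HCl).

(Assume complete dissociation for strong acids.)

[H⁺] = 0.0462 M for strong acid. pH = -log[H⁺] = -log(0.0462)

pH = 1.34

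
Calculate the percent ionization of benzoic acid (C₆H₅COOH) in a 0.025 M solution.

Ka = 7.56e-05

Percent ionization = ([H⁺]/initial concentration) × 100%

Using Ka equilibrium: x² + Ka×x - Ka×C = 0. Solving: [H⁺] = 1.3375e-03. Percent = (1.3375e-03/0.025) × 100

Percent ionization = 5.35%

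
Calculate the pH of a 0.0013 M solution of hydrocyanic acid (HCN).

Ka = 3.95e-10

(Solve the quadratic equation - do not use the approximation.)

x² + Ka×x - Ka×C = 0. Using quadratic formula: [H⁺] = 7.1639e-07

pH = 6.14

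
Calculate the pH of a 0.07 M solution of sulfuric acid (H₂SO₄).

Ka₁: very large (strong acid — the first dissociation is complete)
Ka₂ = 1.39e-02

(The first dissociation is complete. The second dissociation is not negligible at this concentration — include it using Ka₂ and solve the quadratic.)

First dissociation is complete: [H⁺]₀ = [HSO₄⁻]₀ = C = 0.07 M. Second dissociation HSO₄⁻ ⇌ H⁺ + SO₄²⁻: let x = [SO₄²⁻]. Ka₂ = (C + x)·x / (C − x) = 1.39e-02 → x² + (C + Ka₂)·x − Ka₂·C = 0 → x² + 0.08390·x − 9.730e-04 = 0. x = (−0.08390 + √(0.08390² + 4 × 9.730e-04)) / 2 = 1.0326e-02 M. [H⁺] = C + x = 0.07 + 1.0326e-02 = 8.0326e-02 M. pH = -log(8.0326e-02) = 1.10.

pH = 1.10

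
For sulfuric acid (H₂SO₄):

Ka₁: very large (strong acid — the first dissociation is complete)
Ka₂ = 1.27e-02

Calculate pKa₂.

pKa₂ = -log(Ka₂) = -log(1.27e-02) = 1.90.

pK_{a2} = 1.90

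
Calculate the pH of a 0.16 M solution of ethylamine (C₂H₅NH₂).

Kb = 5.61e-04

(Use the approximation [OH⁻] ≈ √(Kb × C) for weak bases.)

[OH⁻] = √(Kb × C) = √(5.61e-04 × 0.16) = 9.4742e-03. pOH = 2.02, pH = 14 - pOH

pH = 11.98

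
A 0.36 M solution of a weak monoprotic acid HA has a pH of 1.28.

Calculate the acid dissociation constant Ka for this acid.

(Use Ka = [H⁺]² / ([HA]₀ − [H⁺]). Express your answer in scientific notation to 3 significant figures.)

[H⁺] = 10^(−pH) = 10^(−1.28) = 5.248e-02 M. For HA ⇌ H⁺ + A⁻, Ka = [H⁺][A⁻]/[HA] = [H⁺]² / ([HA]₀ − [H⁺]) = (5.248e-02)² / (0.36 − 5.248e-02) = 8.96e-03.

K_a = 8.96e-03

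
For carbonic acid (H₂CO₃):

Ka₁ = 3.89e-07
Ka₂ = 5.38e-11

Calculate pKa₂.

pKa₂ = -log(Ka₂) = -log(5.38e-11) = 10.27.

pK_{a2} = 10.27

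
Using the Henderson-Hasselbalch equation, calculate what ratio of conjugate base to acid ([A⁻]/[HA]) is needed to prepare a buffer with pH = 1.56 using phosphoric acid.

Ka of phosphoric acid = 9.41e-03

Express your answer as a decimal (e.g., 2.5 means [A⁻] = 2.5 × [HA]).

pKa = -log(9.41e-03) = 2.0264. pH = pKa + log([A⁻]/[HA]), so log([A⁻]/[HA]) = pH − pKa = 1.56 − 2.0264 = -0.4664. [A⁻]/[HA] = 10^(-0.4664) = 0.342

[A⁻]/[HA] = 0.342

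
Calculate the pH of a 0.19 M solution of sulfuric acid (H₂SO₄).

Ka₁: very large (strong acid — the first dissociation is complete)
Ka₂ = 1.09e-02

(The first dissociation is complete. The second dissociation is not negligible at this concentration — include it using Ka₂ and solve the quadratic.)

First dissociation is complete: [H⁺]₀ = [HSO₄⁻]₀ = C = 0.19 M. Second dissociation HSO₄⁻ ⇌ H⁺ + SO₄²⁻: let x = [SO₄²⁻]. Ka₂ = (C + x)·x / (C − x) = 1.09e-02 → x² + (C + Ka₂)·x − Ka₂·C = 0 → x² + 0.20090·x − 2.071e-03 = 0. x = (−0.20090 + √(0.20090² + 4 × 2.071e-03)) / 2 = 9.8278e-03 M. [H⁺] = C + x = 0.19 + 9.8278e-03 = 1.9983e-01 M. pH = -log(1.9983e-01) = 0.70.

pH = 0.70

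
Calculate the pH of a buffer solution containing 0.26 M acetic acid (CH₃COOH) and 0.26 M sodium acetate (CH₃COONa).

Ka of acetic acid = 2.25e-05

pKa = -log(2.25e-05) = 4.65. pH = pKa + log([A⁻]/[HA]) = 4.65 + log(0.26/0.26)

pH = 4.65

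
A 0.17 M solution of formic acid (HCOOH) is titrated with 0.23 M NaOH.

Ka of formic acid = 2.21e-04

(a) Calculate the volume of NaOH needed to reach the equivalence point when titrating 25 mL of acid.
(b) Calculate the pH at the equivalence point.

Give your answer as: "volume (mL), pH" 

moles acid = 0.17 × 25/1000 = 0.00425 mol; V_base = moles/0.23 × 1000 = 18.5 mL. At equivalence only the conjugate base is present: [A⁻] = 0.00425/0.043 = 9.7750e-02 M. Kb = Kw/Ka = 4.52e-11; [OH⁻] = √(Kb × [A⁻]) = 2.1031e-06; pOH = 5.68; pH = 14 - pOH = 8.32.

V = 18.5 mL, pH = 8.32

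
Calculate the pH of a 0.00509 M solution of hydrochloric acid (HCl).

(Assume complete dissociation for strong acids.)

[H⁺] = 0.00509 M for strong acid. pH = -log[H⁺] = -log(0.00509)

pH = 2.29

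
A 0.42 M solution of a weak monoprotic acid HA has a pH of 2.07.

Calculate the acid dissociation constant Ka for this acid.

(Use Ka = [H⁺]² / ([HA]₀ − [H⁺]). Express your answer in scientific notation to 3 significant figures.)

[H⁺] = 10^(−pH) = 10^(−2.07) = 8.511e-03 M. For HA ⇌ H⁺ + A⁻, Ka = [H⁺][A⁻]/[HA] = [H⁺]² / ([HA]₀ − [H⁺]) = (8.511e-03)² / (0.42 − 8.511e-03) = 1.76e-04.

K_a = 1.76e-04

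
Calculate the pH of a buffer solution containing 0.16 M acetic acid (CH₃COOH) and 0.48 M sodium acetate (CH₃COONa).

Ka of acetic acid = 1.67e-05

pKa = -log(1.67e-05) = 4.78. pH = pKa + log([A⁻]/[HA]) = 4.78 + log(0.48/0.16)

pH = 5.25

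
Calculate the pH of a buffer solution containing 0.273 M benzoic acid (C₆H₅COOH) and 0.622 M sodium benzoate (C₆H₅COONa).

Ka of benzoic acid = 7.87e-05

pKa = -log(7.87e-05) = 4.10. pH = pKa + log([A⁻]/[HA]) = 4.10 + log(0.622/0.273)

pH = 4.46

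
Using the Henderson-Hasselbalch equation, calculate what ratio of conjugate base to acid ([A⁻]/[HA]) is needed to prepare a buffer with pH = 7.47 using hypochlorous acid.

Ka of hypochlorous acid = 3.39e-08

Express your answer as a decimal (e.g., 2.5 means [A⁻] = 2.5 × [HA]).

pKa = -log(3.39e-08) = 7.4698. pH = pKa + log([A⁻]/[HA]), so log([A⁻]/[HA]) = pH − pKa = 7.47 − 7.4698 = 0.0002. [A⁻]/[HA] = 10^(0.0002) = 1.00

[A⁻]/[HA] = 1.00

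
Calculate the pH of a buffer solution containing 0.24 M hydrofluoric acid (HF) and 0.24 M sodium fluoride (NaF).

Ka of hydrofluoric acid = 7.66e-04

pKa = -log(7.66e-04) = 3.12. pH = pKa + log([A⁻]/[HA]) = 3.12 + log(0.24/0.24)

pH = 3.12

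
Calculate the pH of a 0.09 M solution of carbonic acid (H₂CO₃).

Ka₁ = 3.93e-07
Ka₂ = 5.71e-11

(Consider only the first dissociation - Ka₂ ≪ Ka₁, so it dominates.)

First dissociation dominates. From Ka₁ = [H⁺][HA⁻]/[H₂A], x² + Ka₁·x − Ka₁·C = 0 with C = 0.09 M and Ka₁ = 3.93e-07. Solving: [H⁺] = (−Ka₁ + √(Ka₁² + 4·Ka₁·C)) / 2 = 1.8787e-04 M. pH = -log(1.8787e-04) = 3.73.

pH = 3.73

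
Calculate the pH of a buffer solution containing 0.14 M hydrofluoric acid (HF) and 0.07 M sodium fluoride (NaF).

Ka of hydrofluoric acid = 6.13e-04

pKa = -log(6.13e-04) = 3.21. pH = pKa + log([A⁻]/[HA]) = 3.21 + log(0.07/0.14)

pH = 2.91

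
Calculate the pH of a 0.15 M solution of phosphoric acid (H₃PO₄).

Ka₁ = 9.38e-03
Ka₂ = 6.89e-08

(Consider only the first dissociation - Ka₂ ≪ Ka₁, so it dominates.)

First dissociation dominates. From Ka₁ = [H⁺][HA⁻]/[H₂A], x² + Ka₁·x − Ka₁·C = 0 with C = 0.15 M and Ka₁ = 9.38e-03. Solving: [H⁺] = (−Ka₁ + √(Ka₁² + 4·Ka₁·C)) / 2 = 3.3112e-02 M. pH = -log(3.3112e-02) = 1.48.

pH = 1.48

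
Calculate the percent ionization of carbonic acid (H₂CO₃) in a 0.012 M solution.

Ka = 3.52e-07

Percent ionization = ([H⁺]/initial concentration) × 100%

Using Ka equilibrium: x² + Ka×x - Ka×C = 0. Solving: [H⁺] = 6.4817e-05. Percent = (6.4817e-05/0.012) × 100

Percent ionization = 0.54%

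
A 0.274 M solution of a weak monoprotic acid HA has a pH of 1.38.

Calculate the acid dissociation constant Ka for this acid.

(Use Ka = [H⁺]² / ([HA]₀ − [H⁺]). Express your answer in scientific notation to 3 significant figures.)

[H⁺] = 10^(−pH) = 10^(−1.38) = 4.169e-02 M. For HA ⇌ H⁺ + A⁻, Ka = [H⁺][A⁻]/[HA] = [H⁺]² / ([HA]₀ − [H⁺]) = (4.169e-02)² / (0.274 − 4.169e-02) = 7.48e-03.

K_a = 7.48e-03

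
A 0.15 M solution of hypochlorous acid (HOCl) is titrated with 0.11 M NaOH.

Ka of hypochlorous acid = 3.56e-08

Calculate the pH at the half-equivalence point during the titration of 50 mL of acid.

At half-equivalence [HA] = [A⁻], so Henderson-Hasselbalch gives pH = pKa = -log(3.56e-08) = 7.45.

pH = pKa = 7.45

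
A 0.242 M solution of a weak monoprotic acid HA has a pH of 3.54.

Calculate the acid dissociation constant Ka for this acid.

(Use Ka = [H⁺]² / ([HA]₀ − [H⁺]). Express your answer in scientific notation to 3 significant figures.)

[H⁺] = 10^(−pH) = 10^(−3.54) = 2.884e-04 M. For HA ⇌ H⁺ + A⁻, Ka = [H⁺][A⁻]/[HA] = [H⁺]² / ([HA]₀ − [H⁺]) = (2.884e-04)² / (0.242 − 2.884e-04) = 3.44e-07.

K_a = 3.44e-07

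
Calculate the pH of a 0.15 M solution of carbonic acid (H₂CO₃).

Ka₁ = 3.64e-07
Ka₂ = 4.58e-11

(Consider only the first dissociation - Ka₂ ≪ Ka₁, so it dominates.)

First dissociation dominates. From Ka₁ = [H⁺][HA⁻]/[H₂A], x² + Ka₁·x − Ka₁·C = 0 with C = 0.15 M and Ka₁ = 3.64e-07. Solving: [H⁺] = (−Ka₁ + √(Ka₁² + 4·Ka₁·C)) / 2 = 2.3348e-04 M. pH = -log(2.3348e-04) = 3.63.

pH = 3.63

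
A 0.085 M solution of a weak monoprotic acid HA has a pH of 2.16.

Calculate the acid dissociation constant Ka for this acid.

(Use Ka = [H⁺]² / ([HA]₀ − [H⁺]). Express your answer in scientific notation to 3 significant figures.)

[H⁺] = 10^(−pH) = 10^(−2.16) = 6.918e-03 M. For HA ⇌ H⁺ + A⁻, Ka = [H⁺][A⁻]/[HA] = [H⁺]² / ([HA]₀ − [H⁺]) = (6.918e-03)² / (0.085 − 6.918e-03) = 6.13e-04.

K_a = 6.13e-04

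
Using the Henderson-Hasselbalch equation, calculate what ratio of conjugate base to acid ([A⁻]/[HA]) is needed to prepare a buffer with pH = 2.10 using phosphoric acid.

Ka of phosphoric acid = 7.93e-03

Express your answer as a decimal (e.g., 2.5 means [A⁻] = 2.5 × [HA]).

pKa = -log(7.93e-03) = 2.1007. pH = pKa + log([A⁻]/[HA]), so log([A⁻]/[HA]) = pH − pKa = 2.10 − 2.1007 = -0.0007. [A⁻]/[HA] = 10^(-0.0007) = 0.998

[A⁻]/[HA] = 0.998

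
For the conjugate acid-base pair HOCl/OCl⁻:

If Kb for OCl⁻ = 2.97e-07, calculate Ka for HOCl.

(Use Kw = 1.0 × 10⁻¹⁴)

For a conjugate pair Ka × Kb = Kw, so Ka = Kw/Kb = 1.0 × 10⁻¹⁴ / 2.97e-07 = 3.37e-08.

K_a = 3.37e-08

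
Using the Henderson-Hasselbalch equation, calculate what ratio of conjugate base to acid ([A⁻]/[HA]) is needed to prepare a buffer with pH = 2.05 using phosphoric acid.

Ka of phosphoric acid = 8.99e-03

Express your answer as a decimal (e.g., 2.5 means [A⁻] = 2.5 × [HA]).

pKa = -log(8.99e-03) = 2.0462. pH = pKa + log([A⁻]/[HA]), so log([A⁻]/[HA]) = pH − pKa = 2.05 − 2.0462 = 0.0038. [A⁻]/[HA] = 10^(0.0038) = 1.01

[A⁻]/[HA] = 1.01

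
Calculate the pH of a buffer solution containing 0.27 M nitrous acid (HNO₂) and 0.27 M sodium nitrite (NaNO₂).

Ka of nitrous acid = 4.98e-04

pKa = -log(4.98e-04) = 3.30. pH = pKa + log([A⁻]/[HA]) = 3.30 + log(0.27/0.27)

pH = 3.30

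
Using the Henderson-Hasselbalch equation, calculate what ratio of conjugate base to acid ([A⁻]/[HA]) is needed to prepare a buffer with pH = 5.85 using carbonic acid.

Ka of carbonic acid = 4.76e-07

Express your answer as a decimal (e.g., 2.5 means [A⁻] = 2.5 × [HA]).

pKa = -log(4.76e-07) = 6.3224. pH = pKa + log([A⁻]/[HA]), so log([A⁻]/[HA]) = pH − pKa = 5.85 − 6.3224 = -0.4724. [A⁻]/[HA] = 10^(-0.4724) = 0.337

[A⁻]/[HA] = 0.337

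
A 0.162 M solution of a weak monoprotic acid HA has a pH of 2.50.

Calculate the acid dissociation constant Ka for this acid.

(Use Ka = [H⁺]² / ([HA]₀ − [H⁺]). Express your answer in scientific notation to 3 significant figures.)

[H⁺] = 10^(−pH) = 10^(−2.50) = 3.162e-03 M. For HA ⇌ H⁺ + A⁻, Ka = [H⁺][A⁻]/[HA] = [H⁺]² / ([HA]₀ − [H⁺]) = (3.162e-03)² / (0.162 − 3.162e-03) = 6.30e-05.

K_a = 6.30e-05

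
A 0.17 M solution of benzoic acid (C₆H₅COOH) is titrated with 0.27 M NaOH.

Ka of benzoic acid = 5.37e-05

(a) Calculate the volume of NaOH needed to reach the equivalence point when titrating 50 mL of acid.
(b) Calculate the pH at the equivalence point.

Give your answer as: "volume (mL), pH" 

moles acid = 0.17 × 50/1000 = 0.0085 mol; V_base = moles/0.27 × 1000 = 31.5 mL. At equivalence only the conjugate base is present: [A⁻] = 0.0085/0.081 = 1.0432e-01 M. Kb = Kw/Ka = 1.86e-10; [OH⁻] = √(Kb × [A⁻]) = 4.4075e-06; pOH = 5.36; pH = 14 - pOH = 8.64.

V = 31.5 mL, pH = 8.64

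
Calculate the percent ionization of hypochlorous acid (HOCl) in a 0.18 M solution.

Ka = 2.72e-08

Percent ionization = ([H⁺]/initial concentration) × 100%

Using Ka equilibrium: x² + Ka×x - Ka×C = 0. Solving: [H⁺] = 6.9958e-05. Percent = (6.9958e-05/0.18) × 100

Percent ionization = 0.0389%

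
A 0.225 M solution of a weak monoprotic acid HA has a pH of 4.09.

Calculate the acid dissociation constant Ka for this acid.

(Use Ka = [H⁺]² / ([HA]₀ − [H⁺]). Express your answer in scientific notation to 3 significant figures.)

[H⁺] = 10^(−pH) = 10^(−4.09) = 8.128e-05 M. For HA ⇌ H⁺ + A⁻, Ka = [H⁺][A⁻]/[HA] = [H⁺]² / ([HA]₀ − [H⁺]) = (8.128e-05)² / (0.225 − 8.128e-05) = 2.94e-08.

K_a = 2.94e-08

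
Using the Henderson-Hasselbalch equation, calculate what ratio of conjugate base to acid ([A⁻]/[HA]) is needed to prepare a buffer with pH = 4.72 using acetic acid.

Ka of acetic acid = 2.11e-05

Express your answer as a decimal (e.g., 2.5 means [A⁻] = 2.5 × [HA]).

pKa = -log(2.11e-05) = 4.6757. pH = pKa + log([A⁻]/[HA]), so log([A⁻]/[HA]) = pH − pKa = 4.72 − 4.6757 = 0.0443. [A⁻]/[HA] = 10^(0.0443) = 1.11

[A⁻]/[HA] = 1.11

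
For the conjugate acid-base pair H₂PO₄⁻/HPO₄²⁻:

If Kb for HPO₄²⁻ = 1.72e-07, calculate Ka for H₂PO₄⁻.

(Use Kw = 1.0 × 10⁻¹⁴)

For a conjugate pair Ka × Kb = Kw, so Ka = Kw/Kb = 1.0 × 10⁻¹⁴ / 1.72e-07 = 5.81e-08.

K_a = 5.81e-08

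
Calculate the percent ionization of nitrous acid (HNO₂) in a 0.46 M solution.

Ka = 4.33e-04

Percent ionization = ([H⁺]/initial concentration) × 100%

Using Ka equilibrium: x² + Ka×x - Ka×C = 0. Solving: [H⁺] = 1.3898e-02. Percent = (1.3898e-02/0.46) × 100

Percent ionization = 3.02%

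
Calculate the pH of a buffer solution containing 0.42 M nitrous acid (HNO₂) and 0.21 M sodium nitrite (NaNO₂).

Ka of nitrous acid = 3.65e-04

pKa = -log(3.65e-04) = 3.44. pH = pKa + log([A⁻]/[HA]) = 3.44 + log(0.21/0.42)

pH = 3.14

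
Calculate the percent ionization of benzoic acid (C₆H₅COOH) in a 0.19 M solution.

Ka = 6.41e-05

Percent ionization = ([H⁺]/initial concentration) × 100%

Using Ka equilibrium: x² + Ka×x - Ka×C = 0. Solving: [H⁺] = 3.4579e-03. Percent = (3.4579e-03/0.19) × 100

Percent ionization = 1.82%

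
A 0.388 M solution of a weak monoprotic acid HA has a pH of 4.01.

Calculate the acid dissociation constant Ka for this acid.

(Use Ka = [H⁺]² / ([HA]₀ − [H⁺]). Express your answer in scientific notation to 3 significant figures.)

[H⁺] = 10^(−pH) = 10^(−4.01) = 9.772e-05 M. For HA ⇌ H⁺ + A⁻, Ka = [H⁺][A⁻]/[HA] = [H⁺]² / ([HA]₀ − [H⁺]) = (9.772e-05)² / (0.388 − 9.772e-05) = 2.46e-08.

K_a = 2.46e-08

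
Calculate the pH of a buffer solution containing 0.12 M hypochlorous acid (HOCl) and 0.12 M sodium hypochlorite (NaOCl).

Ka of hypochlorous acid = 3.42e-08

pKa = -log(3.42e-08) = 7.47. pH = pKa + log([A⁻]/[HA]) = 7.47 + log(0.12/0.12)

pH = 7.47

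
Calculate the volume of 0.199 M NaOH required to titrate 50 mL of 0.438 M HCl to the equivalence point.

At equivalence: moles acid = moles base. moles HCl = 0.438 × 50/1000 = 0.0219 mol. V_base = moles / 0.199 × 1000 = 110.1 mL.

V_{base} = 110.1 mL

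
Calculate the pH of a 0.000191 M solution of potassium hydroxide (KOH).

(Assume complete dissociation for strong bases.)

[OH⁻] = 0.000191 M for strong base. pOH = -log[OH⁻] = 3.72, pH = 14 - pOH

pH = 10.28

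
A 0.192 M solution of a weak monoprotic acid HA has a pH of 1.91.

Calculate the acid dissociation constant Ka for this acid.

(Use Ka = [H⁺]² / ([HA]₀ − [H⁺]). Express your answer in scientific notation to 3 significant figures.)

[H⁺] = 10^(−pH) = 10^(−1.91) = 1.230e-02 M. For HA ⇌ H⁺ + A⁻, Ka = [H⁺][A⁻]/[HA] = [H⁺]² / ([HA]₀ − [H⁺]) = (1.230e-02)² / (0.192 − 1.230e-02) = 8.42e-04.

K_a = 8.42e-04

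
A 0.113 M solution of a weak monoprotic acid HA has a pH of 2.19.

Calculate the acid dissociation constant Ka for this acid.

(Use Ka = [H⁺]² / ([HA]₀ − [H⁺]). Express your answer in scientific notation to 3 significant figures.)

[H⁺] = 10^(−pH) = 10^(−2.19) = 6.457e-03 M. For HA ⇌ H⁺ + A⁻, Ka = [H⁺][A⁻]/[HA] = [H⁺]² / ([HA]₀ − [H⁺]) = (6.457e-03)² / (0.113 − 6.457e-03) = 3.91e-04.

K_a = 3.91e-04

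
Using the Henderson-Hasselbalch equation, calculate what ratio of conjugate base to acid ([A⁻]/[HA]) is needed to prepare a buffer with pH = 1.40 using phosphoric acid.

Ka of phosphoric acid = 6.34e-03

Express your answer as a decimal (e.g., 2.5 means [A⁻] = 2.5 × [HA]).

pKa = -log(6.34e-03) = 2.1979. pH = pKa + log([A⁻]/[HA]), so log([A⁻]/[HA]) = pH − pKa = 1.40 − 2.1979 = -0.7979. [A⁻]/[HA] = 10^(-0.7979) = 0.159

[A⁻]/[HA] = 0.159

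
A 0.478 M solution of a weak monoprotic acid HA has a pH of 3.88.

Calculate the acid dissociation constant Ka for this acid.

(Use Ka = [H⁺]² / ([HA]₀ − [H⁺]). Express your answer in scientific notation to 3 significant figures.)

[H⁺] = 10^(−pH) = 10^(−3.88) = 1.318e-04 M. For HA ⇌ H⁺ + A⁻, Ka = [H⁺][A⁻]/[HA] = [H⁺]² / ([HA]₀ − [H⁺]) = (1.318e-04)² / (0.478 − 1.318e-04) = 3.64e-08.

K_a = 3.64e-08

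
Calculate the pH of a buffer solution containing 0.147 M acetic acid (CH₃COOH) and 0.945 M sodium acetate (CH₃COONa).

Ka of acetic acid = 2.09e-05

pKa = -log(2.09e-05) = 4.68. pH = pKa + log([A⁻]/[HA]) = 4.68 + log(0.945/0.147)

pH = 5.49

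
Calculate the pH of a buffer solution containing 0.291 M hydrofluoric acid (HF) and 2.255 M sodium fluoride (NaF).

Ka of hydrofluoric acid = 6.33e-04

pKa = -log(6.33e-04) = 3.20. pH = pKa + log([A⁻]/[HA]) = 3.20 + log(2.255/0.291)

pH = 4.09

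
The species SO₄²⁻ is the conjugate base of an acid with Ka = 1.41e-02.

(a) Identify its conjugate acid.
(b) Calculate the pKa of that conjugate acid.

(a) The conjugate acid is formed by adding one H⁺ to SO₄²⁻, giving HSO₄⁻. (b) pKa = -log(Ka) = -log(1.41e-02) = 1.85.

Conjugate acid: HSO₄⁻; pK_a = 1.85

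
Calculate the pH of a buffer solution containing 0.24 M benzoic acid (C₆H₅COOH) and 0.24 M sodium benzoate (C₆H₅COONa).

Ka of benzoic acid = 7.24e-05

pKa = -log(7.24e-05) = 4.14. pH = pKa + log([A⁻]/[HA]) = 4.14 + log(0.24/0.24)

pH = 4.14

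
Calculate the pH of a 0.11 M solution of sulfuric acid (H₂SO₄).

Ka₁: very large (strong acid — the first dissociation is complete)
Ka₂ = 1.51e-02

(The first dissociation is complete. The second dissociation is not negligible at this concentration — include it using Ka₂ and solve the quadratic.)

First dissociation is complete: [H⁺]₀ = [HSO₄⁻]₀ = C = 0.11 M. Second dissociation HSO₄⁻ ⇌ H⁺ + SO₄²⁻: let x = [SO₄²⁻]. Ka₂ = (C + x)·x / (C − x) = 1.51e-02 → x² + (C + Ka₂)·x − Ka₂·C = 0 → x² + 0.12510·x − 1.661e-03 = 0. x = (−0.12510 + √(0.12510² + 4 × 1.661e-03)) / 2 = 1.2106e-02 M. [H⁺] = C + x = 0.11 + 1.2106e-02 = 1.2211e-01 M. pH = -log(1.2211e-01) = 0.91.

pH = 0.91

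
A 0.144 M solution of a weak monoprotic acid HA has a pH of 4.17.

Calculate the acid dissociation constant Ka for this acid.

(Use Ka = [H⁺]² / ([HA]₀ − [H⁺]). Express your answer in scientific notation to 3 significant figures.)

[H⁺] = 10^(−pH) = 10^(−4.17) = 6.761e-05 M. For HA ⇌ H⁺ + A⁻, Ka = [H⁺][A⁻]/[HA] = [H⁺]² / ([HA]₀ − [H⁺]) = (6.761e-05)² / (0.144 − 6.761e-05) = 3.18e-08.

K_a = 3.18e-08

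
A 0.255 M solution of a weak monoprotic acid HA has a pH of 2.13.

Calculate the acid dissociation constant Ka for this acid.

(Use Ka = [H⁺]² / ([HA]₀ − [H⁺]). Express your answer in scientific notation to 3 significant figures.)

[H⁺] = 10^(−pH) = 10^(−2.13) = 7.413e-03 M. For HA ⇌ H⁺ + A⁻, Ka = [H⁺][A⁻]/[HA] = [H⁺]² / ([HA]₀ − [H⁺]) = (7.413e-03)² / (0.255 − 7.413e-03) = 2.22e-04.

K_a = 2.22e-04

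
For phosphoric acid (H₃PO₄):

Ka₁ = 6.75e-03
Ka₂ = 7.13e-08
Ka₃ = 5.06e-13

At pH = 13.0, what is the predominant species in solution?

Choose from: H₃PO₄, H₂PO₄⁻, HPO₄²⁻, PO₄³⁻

pKa₁ = 2.17, pKa₂ = 7.15, pKa₃ = 12.30. For a polyprotic acid the predominant species crosses at each pKa: below pKa_n the protonated form dominates, above it the deprotonated form does. At pH = 13.0, the predominant species is PO₄³⁻.

PO₄³⁻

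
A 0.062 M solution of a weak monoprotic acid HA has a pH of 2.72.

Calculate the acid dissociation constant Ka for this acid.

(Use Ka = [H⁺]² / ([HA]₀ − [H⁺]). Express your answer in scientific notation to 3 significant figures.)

[H⁺] = 10^(−pH) = 10^(−2.72) = 1.905e-03 M. For HA ⇌ H⁺ + A⁻, Ka = [H⁺][A⁻]/[HA] = [H⁺]² / ([HA]₀ − [H⁺]) = (1.905e-03)² / (0.062 − 1.905e-03) = 6.04e-05.

K_a = 6.04e-05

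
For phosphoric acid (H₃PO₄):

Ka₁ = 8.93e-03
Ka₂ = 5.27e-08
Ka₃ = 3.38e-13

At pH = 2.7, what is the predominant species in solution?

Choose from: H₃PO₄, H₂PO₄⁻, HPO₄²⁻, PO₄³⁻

pKa₁ = 2.05, pKa₂ = 7.28, pKa₃ = 12.47. For a polyprotic acid the predominant species crosses at each pKa: below pKa_n the protonated form dominates, above it the deprotonated form does. At pH = 2.7, the predominant species is H₂PO₄⁻.

H₂PO₄⁻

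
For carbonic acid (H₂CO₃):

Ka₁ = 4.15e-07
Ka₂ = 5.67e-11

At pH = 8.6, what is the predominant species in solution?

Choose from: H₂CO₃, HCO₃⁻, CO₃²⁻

pKa₁ = 6.38, pKa₂ = 10.25. For a polyprotic acid the predominant species crosses at each pKa: below pKa_n the protonated form dominates, above it the deprotonated form does. At pH = 8.6, the predominant species is HCO₃⁻.

HCO₃⁻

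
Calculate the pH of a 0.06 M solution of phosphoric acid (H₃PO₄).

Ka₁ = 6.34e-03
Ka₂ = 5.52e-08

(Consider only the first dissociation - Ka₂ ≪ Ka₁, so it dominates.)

First dissociation dominates. From Ka₁ = [H⁺][HA⁻]/[H₂A], x² + Ka₁·x − Ka₁·C = 0 with C = 0.06 M and Ka₁ = 6.34e-03. Solving: [H⁺] = (−Ka₁ + √(Ka₁² + 4·Ka₁·C)) / 2 = 1.6590e-02 M. pH = -log(1.6590e-02) = 1.78.

pH = 1.78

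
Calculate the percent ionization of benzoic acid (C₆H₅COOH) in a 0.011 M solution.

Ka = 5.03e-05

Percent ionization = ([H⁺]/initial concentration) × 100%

Using Ka equilibrium: x² + Ka×x - Ka×C = 0. Solving: [H⁺] = 7.1912e-04. Percent = (7.1912e-04/0.011) × 100

Percent ionization = 6.54%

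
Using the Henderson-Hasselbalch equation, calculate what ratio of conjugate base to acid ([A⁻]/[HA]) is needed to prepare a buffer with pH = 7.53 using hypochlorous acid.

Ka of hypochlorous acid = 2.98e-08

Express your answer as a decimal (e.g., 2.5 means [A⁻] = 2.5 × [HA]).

pKa = -log(2.98e-08) = 7.5258. pH = pKa + log([A⁻]/[HA]), so log([A⁻]/[HA]) = pH − pKa = 7.53 − 7.5258 = 0.0042. [A⁻]/[HA] = 10^(0.0042) = 1.01

[A⁻]/[HA] = 1.01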